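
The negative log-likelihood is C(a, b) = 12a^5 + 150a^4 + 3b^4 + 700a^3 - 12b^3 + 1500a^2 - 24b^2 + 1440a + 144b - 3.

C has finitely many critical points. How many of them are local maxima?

C separates as a function of a plus a function of b, so ∇C=0 decouples.
∂C/∂a = 60(a + 1)(a + 2)(a + 3)(a + 4) = 0 at a ∈ {-4, -3, -2, -1}; ∂C/∂b = 12(b - 3)(b - 2)(b + 2) = 0 at b ∈ {-2, 2, 3}.
The Hessian is diagonal: diag(C_aa, C_bb). Second derivatives: C_aa(-4)=-360, C_aa(-3)=120, C_aa(-2)=-120, C_aa(-1)=360; C_bb(-2)=240, C_bb(2)=-48, C_bb(3)=60.
Local maxima occur where both diagonal entries negative: (-4, 2), (-2, 2). Count: 2.

2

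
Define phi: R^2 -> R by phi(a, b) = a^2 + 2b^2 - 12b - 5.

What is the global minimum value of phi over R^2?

-23

phi(a,b) separates as P(a) + Q(b) − 5, so its minimum is min P + min Q − 5.
P'(a) = 2a vanishes at a ∈ {0}; Q'(b) = 4b - 12 vanishes at b ∈ {3}.
Local minima of P (where P''>0): P(0)=0. Local minima of Q: Q(3)=-18.
So the global minimum of phi is P(0) + Q(3) − 5 = 0 − 18 − 5 = -23, attained at (0, 3).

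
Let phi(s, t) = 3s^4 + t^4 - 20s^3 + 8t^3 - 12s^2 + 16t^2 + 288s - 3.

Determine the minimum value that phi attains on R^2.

-419

phi(s,t) separates as P(s) + Q(t) − 3, so its minimum is min P + min Q − 3.
P'(s) = 12(s - 4)(s - 3)(s + 2) vanishes at s ∈ {-2, 3, 4}; Q'(t) = 4t(t + 2)(t + 4) vanishes at t ∈ {-4, -2, 0}.
Local minima of P (where P''>0): P(-2)=-416, P(4)=448. Local minima of Q: Q(-4)=0, Q(0)=0.
So the global minimum of phi is P(-2) + Q(-4) − 3 = -416 + 0 − 3 = -419, attained at (-2, -4).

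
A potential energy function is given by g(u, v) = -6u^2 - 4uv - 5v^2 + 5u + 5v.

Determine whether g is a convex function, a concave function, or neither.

concave

g is quadratic, so its Hessian is the constant matrix H = [[-12, -4], [-4, -10]].
det(H) = 104, tr(H) = -22.
det(H) > 0 and tr(H) < 0, so H is negative definite everywhere: concave.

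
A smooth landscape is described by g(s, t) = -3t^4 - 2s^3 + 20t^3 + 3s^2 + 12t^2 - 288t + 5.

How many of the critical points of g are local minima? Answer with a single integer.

g separates as a function of s plus a function of t, so ∇g=0 decouples.
∂g/∂s = -6s(s - 1) = 0 at s ∈ {0, 1}; ∂g/∂t = -12(t - 4)(t - 3)(t + 2) = 0 at t ∈ {-2, 3, 4}.
The Hessian is diagonal: diag(g_ss, g_tt). Second derivatives: g_ss(0)=6, g_ss(1)=-6; g_tt(-2)=-360, g_tt(3)=60, g_tt(4)=-72.
Local minima occur where both diagonal entries positive: (0, 3). Count: 1.

1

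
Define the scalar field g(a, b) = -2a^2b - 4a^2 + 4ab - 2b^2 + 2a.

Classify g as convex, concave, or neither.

neither

The term -2a^2b is cubic, so the Hessian is not constant.
∂²g/∂a² = -4b - 8, which takes both signs as b varies (negative for sufficiently large b). A diagonal entry of the Hessian changing sign means the Hessian is neither positive- nor negative-semidefinite on all of R^2.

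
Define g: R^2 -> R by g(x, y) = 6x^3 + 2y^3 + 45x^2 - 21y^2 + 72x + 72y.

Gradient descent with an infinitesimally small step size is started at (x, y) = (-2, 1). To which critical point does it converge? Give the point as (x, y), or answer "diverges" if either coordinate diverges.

diverges

g is separable, so gradient descent decouples: x follows -∂g/∂x, y follows -∂g/∂y.
∂g/∂x = 18(x + 1)(x + 4); at x=-2 this is -36, so x increases.
∂g/∂y = 6(y - 4)(y - 3); at y=1 this is 36, so y decreases.
The y-coordinate has no critical point in that direction and runs off to infinity.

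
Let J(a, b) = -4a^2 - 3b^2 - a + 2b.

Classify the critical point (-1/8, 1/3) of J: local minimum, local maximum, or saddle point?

local maximum

The Hessian of J is constant: H = [[-8, 0], [0, -6]].
det(H) = (-8)·(-6) − 0² = 48.
det(H) > 0 and tr(H) = -14 < 0, so H is negative definite and the point is a local maximum.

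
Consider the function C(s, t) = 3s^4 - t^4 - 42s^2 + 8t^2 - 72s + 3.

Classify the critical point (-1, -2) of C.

local maximum

The mixed partial ∂²C/∂s∂t is 0, so the Hessian at any point is diag(C_ss, C_tt) = diag(12(3s^2 - 7), 4(-3t^2 + 4)).
At (-1, -2): H = diag(-48, -32).
Both eigenvalues are negative, so H is negative definite: a local maximum.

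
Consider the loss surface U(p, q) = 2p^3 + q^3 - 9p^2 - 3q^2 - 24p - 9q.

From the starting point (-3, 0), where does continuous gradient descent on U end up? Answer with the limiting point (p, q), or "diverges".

diverges

U is separable, so gradient descent decouples: p follows -∂U/∂p, q follows -∂U/∂q.
∂U/∂p = 6(p - 4)(p + 1); at p=-3 this is 84, so p decreases.
∂U/∂q = 3(q - 3)(q + 1); at q=0 this is -9, so q increases.
The p-coordinate has no critical point in that direction and runs off to infinity.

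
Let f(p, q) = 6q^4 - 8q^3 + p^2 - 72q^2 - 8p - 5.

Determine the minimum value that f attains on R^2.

-399

f(p,q) separates as A(p) + B(q) − 5, so its minimum is min A + min B − 5.
A'(p) = 2p - 8 vanishes at p ∈ {4}; B'(q) = 24q(q - 3)(q + 2) vanishes at q ∈ {-2, 0, 3}.
Local minima of A (where A''>0): A(4)=-16. Local minima of B: B(-2)=-128, B(3)=-378.
So the global minimum of f is A(4) + B(3) − 5 = -16 − 378 − 5 = -399, attained at (4, 3).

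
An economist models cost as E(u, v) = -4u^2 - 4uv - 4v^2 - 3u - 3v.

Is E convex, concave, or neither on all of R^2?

concave

E is quadratic, so its Hessian is the constant matrix H = [[-8, -4], [-4, -8]].
det(H) = 48, tr(H) = -16.
det(H) > 0 and tr(H) < 0, so H is negative definite everywhere: concave.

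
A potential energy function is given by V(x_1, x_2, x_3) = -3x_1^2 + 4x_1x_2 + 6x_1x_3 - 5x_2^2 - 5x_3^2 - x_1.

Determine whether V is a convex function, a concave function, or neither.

V is quadratic, so its Hessian is the constant matrix H = [[-6, 4, 6], [4, -10, 0], [6, 0, -10]].
Leading principal minors: -6, 44, -80.
Signs alternate −, +, − ⇒ H ≺ 0 ⇒ concave.

concave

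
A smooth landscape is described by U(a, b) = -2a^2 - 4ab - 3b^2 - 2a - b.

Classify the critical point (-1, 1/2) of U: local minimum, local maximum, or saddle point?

The Hessian of U is constant: H = [[-4, -4], [-4, -6]].
det(H) = (-4)·(-6) − (-4)² = 8.
det(H) > 0 and tr(H) = -10 < 0, so H is negative definite and the point is a local maximum.

local maximum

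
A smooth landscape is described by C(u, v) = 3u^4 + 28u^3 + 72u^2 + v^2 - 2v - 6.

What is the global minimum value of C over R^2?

C(u,v) separates as P(u) + Q(v) − 6, so its minimum is min P + min Q − 6.
P'(u) = 12u(u + 3)(u + 4) vanishes at u ∈ {-4, -3, 0}; Q'(v) = 2v - 2 vanishes at v ∈ {1}.
Local minima of P (where P''>0): P(-4)=128, P(0)=0. Local minima of Q: Q(1)=-1.
So the global minimum of C is P(0) + Q(1) − 6 = 0 − 1 − 6 = -7, attained at (0, 1).

-7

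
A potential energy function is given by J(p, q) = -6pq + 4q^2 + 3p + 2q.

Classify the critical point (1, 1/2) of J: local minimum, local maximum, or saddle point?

saddle point

The Hessian of J is constant: H = [[0, -6], [-6, 8]].
det(H) = 0·8 − (-6)² = -36.
Since det(H) < 0, H is indefinite and the critical point is a saddle point.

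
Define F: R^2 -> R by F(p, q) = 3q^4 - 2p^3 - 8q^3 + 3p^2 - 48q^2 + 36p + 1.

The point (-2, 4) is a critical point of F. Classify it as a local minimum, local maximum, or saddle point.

local minimum

The mixed partial ∂²F/∂p∂q is 0, so the Hessian at any point is diag(F_pp, F_qq) = diag(6(-2p + 1), 12(3q^2 - 4q - 8)).
At (-2, 4): H = diag(30, 288).
Both eigenvalues are positive, so H is positive definite: a local minimum.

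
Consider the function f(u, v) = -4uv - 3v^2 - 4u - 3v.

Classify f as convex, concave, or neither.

f is quadratic, so its Hessian is the constant matrix H = [[0, -4], [-4, -6]].
det(H) = -16, tr(H) = -6.
det(H) < 0, so H is indefinite: neither convex nor concave.

neither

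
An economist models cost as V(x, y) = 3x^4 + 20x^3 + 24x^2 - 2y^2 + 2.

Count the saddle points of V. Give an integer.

V separates as a function of x plus a function of y, so ∇V=0 decouples.
∂V/∂x = 12x(x + 1)(x + 4) = 0 at x ∈ {-4, -1, 0}; ∂V/∂y = -4y = 0 at y ∈ {0}.
The Hessian is diagonal: diag(V_xx, V_yy). Second derivatives: V_xx(-4)=144, V_xx(-1)=-36, V_xx(0)=48; V_yy(0)=-4.
Saddle points occur where the two diagonal entries have opposite signs: (-4, 0), (0, 0). Count: 2.

2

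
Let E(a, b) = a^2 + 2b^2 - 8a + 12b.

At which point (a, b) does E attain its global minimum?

(4, -3)

E(a,b) separates as P(a) + Q(b), so its minimum is min P + min Q.
P'(a) = 2a - 8 vanishes at a ∈ {4}; Q'(b) = 4b + 12 vanishes at b ∈ {-3}.
Local minima of P (where P''>0): P(4)=-16. Local minima of Q: Q(-3)=-18.
So the global minimum of E is P(4) + Q(-3) = -16 − 18 = -34, attained at (4, -3).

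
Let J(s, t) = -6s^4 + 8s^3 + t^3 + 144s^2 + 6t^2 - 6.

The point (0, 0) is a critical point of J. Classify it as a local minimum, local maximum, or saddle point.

The mixed partial ∂²J/∂s∂t is 0, so the Hessian at any point is diag(J_ss, J_tt) = diag(24(-3s^2 + 2s + 12), 6(t + 2)).
At (0, 0): H = diag(288, 12).
Both eigenvalues are positive, so H is positive definite: a local minimum.

local minimum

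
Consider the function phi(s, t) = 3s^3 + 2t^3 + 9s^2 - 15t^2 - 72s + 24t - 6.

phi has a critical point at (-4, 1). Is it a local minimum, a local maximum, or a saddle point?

The mixed partial ∂²phi/∂s∂t is 0, so the Hessian at any point is diag(phi_ss, phi_tt) = diag(18(s + 1), 6(2t - 5)).
At (-4, 1): H = diag(-54, -18).
Both eigenvalues are negative, so H is negative definite: a local maximum.

local maximum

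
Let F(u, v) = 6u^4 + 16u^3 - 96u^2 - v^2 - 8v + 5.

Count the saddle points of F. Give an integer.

F separates as a function of u plus a function of v, so ∇F=0 decouples.
∂F/∂u = 24u(u - 2)(u + 4) = 0 at u ∈ {-4, 0, 2}; ∂F/∂v = -2(v + 4) = 0 at v ∈ {-4}.
The Hessian is diagonal: diag(F_uu, F_vv). Second derivatives: F_uu(-4)=576, F_uu(0)=-192, F_uu(2)=288; F_vv(-4)=-2.
Saddle points occur where the two diagonal entries have opposite signs: (-4, -4), (2, -4). Count: 2.

2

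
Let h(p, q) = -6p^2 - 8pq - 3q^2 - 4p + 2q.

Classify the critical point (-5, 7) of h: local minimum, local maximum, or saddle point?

local maximum

The Hessian of h is constant: H = [[-12, -8], [-8, -6]].
det(H) = (-12)·(-6) − (-8)² = 8.
det(H) > 0 and tr(H) = -18 < 0, so H is negative definite and the point is a local maximum.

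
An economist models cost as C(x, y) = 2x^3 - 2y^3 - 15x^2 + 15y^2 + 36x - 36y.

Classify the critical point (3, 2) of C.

The mixed partial ∂²C/∂x∂y is 0, so the Hessian at any point is diag(C_xx, C_yy) = diag(6(2x - 5), 6(-2y + 5)).
At (3, 2): H = diag(6, 6).
Both eigenvalues are positive, so H is positive definite: a local minimum.

local minimum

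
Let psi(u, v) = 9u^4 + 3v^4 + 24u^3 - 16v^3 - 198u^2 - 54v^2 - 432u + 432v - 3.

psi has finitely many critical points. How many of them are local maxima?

psi separates as a function of u plus a function of v, so ∇psi=0 decouples.
∂psi/∂u = 36(u - 3)(u + 1)(u + 4) = 0 at u ∈ {-4, -1, 3}; ∂psi/∂v = 12(v - 4)(v - 3)(v + 3) = 0 at v ∈ {-3, 3, 4}.
The Hessian is diagonal: diag(psi_uu, psi_vv). Second derivatives: psi_uu(-4)=756, psi_uu(-1)=-432, psi_uu(3)=1008; psi_vv(-3)=504, psi_vv(3)=-72, psi_vv(4)=84.
Local maxima occur where both diagonal entries negative: (-1, 3). Count: 1.

1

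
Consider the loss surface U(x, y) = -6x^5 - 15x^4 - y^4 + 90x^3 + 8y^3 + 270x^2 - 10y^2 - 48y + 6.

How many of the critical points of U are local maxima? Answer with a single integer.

U separates as a function of x plus a function of y, so ∇U=0 decouples.
∂U/∂x = -30x(x - 3)(x + 2)(x + 3) = 0 at x ∈ {-3, -2, 0, 3}; ∂U/∂y = -4(y - 4)(y - 3)(y + 1) = 0 at y ∈ {-1, 3, 4}.
The Hessian is diagonal: diag(U_xx, U_yy). Second derivatives: U_xx(-3)=540, U_xx(-2)=-300, U_xx(0)=540, U_xx(3)=-2700; U_yy(-1)=-80, U_yy(3)=16, U_yy(4)=-20.
Local maxima occur where both diagonal entries negative: (-2, -1), (-2, 4), (3, -1), (3, 4). Count: 4.

4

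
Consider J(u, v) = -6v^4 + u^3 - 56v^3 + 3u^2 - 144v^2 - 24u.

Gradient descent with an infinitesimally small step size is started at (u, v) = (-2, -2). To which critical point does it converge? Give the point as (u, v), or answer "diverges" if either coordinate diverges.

(2, -3)

J is separable, so gradient descent decouples: u follows -∂J/∂u, v follows -∂J/∂v.
∂J/∂u = 3(u - 2)(u + 4); at u=-2 this is -24, so u increases.
∂J/∂v = -24v(v + 3)(v + 4); at v=-2 this is 96, so v decreases.
u converges to its nearest critical value 2 (a local min of the u-part); v converges to -3. The iterate converges to (2, -3).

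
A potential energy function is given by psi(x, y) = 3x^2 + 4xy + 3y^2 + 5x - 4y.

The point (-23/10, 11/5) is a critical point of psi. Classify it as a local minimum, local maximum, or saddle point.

local minimum

The Hessian of psi is constant: H = [[6, 4], [4, 6]].
det(H) = 6·6 − 4² = 20.
det(H) > 0 and tr(H) = 12 > 0, so H is positive definite and the point is a local minimum.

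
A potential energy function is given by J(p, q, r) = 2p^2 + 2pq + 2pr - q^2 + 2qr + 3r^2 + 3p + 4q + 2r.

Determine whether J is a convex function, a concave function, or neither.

J is quadratic, so its Hessian is the constant matrix H = [[4, 2, 2], [2, -2, 2], [2, 2, 6]].
Leading principal minors: 4, -12, -64.
Neither pattern holds ⇒ H is indefinite ⇒ neither convex nor concave.

neither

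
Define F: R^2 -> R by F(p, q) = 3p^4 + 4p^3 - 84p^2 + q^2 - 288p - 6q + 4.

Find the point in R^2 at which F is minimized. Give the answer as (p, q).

(4, 3)

F(p,q) separates as A(p) + B(q) + 4, so its minimum is min A + min B + 4.
A'(p) = 12(p - 4)(p + 2)(p + 3) vanishes at p ∈ {-3, -2, 4}; B'(q) = 2q - 6 vanishes at q ∈ {3}.
Local minima of A (where A''>0): A(-3)=243, A(4)=-1472. Local minima of B: B(3)=-9.
So the global minimum of F is A(4) + B(3) + 4 = -1472 − 9 + 4 = -1477, attained at (4, 3).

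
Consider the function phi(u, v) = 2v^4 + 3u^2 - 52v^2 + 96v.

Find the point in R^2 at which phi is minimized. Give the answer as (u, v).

phi(u,v) separates as P(u) + Q(v), so its minimum is min P + min Q.
P'(u) = 6u vanishes at u ∈ {0}; Q'(v) = 8(v - 3)(v - 1)(v + 4) vanishes at v ∈ {-4, 1, 3}.
Local minima of P (where P''>0): P(0)=0. Local minima of Q: Q(-4)=-704, Q(3)=-18.
So the global minimum of phi is P(0) + Q(-4) = 0 − 704 = -704, attained at (0, -4).

(0, -4)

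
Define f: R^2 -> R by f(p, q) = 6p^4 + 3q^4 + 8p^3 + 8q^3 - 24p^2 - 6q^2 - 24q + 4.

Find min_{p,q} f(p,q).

f(p,q) separates as A(p) + B(q) + 4, so its minimum is min A + min B + 4.
A'(p) = 24p(p - 1)(p + 2) vanishes at p ∈ {-2, 0, 1}; B'(q) = 12(q - 1)(q + 1)(q + 2) vanishes at q ∈ {-2, -1, 1}.
Local minima of A (where A''>0): A(-2)=-64, A(1)=-10. Local minima of B: B(-2)=8, B(1)=-19.
So the global minimum of f is A(-2) + B(1) + 4 = -64 − 19 + 4 = -79, attained at (-2, 1).

-79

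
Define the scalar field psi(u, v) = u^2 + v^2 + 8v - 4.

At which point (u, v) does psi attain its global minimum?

psi(u,v) separates as P(u) + Q(v) − 4, so its minimum is min P + min Q − 4.
P'(u) = 2u vanishes at u ∈ {0}; Q'(v) = 2v + 8 vanishes at v ∈ {-4}.
Local minima of P (where P''>0): P(0)=0. Local minima of Q: Q(-4)=-16.
So the global minimum of psi is P(0) + Q(-4) − 4 = 0 − 16 − 4 = -20, attained at (0, -4).

(0, -4)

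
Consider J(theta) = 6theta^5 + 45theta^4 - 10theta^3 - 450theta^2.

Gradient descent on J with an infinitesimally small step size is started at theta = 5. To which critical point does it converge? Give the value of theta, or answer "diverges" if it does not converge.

J'(theta) = 30theta(theta - 2)(theta + 3)(theta + 5), so J'(5) = 36000.
Gradient descent moves in the -J' direction, i.e. theta is decreasing.
The nearest critical point in that direction is theta = 2, where J'' = 2100 > 0 (a local minimum). The iterate converges there.

2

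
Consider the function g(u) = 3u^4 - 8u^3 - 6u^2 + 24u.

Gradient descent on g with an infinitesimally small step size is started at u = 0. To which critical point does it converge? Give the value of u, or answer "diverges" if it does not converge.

g'(u) = 12(u - 2)(u - 1)(u + 1), so g'(0) = 24.
Gradient descent moves in the -g' direction, i.e. u is decreasing.
The nearest critical point in that direction is u = -1, where g'' = 72 > 0 (a local minimum). The iterate converges there.

-1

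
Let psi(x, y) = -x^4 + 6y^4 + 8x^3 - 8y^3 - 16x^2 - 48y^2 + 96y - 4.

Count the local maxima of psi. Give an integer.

psi separates as a function of x plus a function of y, so ∇psi=0 decouples.
∂psi/∂x = -4x(x - 4)(x - 2) = 0 at x ∈ {0, 2, 4}; ∂psi/∂y = 24(y - 2)(y - 1)(y + 2) = 0 at y ∈ {-2, 1, 2}.
The Hessian is diagonal: diag(psi_xx, psi_yy). Second derivatives: psi_xx(0)=-32, psi_xx(2)=16, psi_xx(4)=-32; psi_yy(-2)=288, psi_yy(1)=-72, psi_yy(2)=96.
Local maxima occur where both diagonal entries negative: (0, 1), (4, 1). Count: 2.

2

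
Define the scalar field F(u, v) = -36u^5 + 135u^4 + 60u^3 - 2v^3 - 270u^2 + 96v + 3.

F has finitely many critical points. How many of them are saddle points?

F separates as a function of u plus a function of v, so ∇F=0 decouples.
∂F/∂u = -180u(u - 3)(u - 1)(u + 1) = 0 at u ∈ {-1, 0, 1, 3}; ∂F/∂v = -6(v - 4)(v + 4) = 0 at v ∈ {-4, 4}.
The Hessian is diagonal: diag(F_uu, F_vv). Second derivatives: F_uu(-1)=1440, F_uu(0)=-540, F_uu(1)=720, F_uu(3)=-4320; F_vv(-4)=48, F_vv(4)=-48.
Saddle points occur where the two diagonal entries have opposite signs: (-1, 4), (0, -4), (1, 4), (3, -4). Count: 4.

4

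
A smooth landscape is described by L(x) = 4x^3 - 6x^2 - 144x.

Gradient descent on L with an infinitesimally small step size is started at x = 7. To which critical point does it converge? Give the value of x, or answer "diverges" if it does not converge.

L'(x) = 12(x - 4)(x + 3), so L'(7) = 360.
Gradient descent moves in the -L' direction, i.e. x is decreasing.
The nearest critical point in that direction is x = 4, where L'' = 84 > 0 (a local minimum). The iterate converges there.

4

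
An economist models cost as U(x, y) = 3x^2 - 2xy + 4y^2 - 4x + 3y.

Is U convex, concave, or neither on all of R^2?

convex

U is quadratic, so its Hessian is the constant matrix H = [[6, -2], [-2, 8]].
det(H) = 44, tr(H) = 14.
det(H) > 0 and tr(H) > 0, so H is positive definite everywhere: convex.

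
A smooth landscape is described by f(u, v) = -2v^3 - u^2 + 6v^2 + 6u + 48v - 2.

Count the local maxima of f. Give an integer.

1

f separates as a function of u plus a function of v, so ∇f=0 decouples.
∂f/∂u = -2(u - 3) = 0 at u ∈ {3}; ∂f/∂v = -6(v - 4)(v + 2) = 0 at v ∈ {-2, 4}.
The Hessian is diagonal: diag(f_uu, f_vv). Second derivatives: f_uu(3)=-2; f_vv(-2)=36, f_vv(4)=-36.
Local maxima occur where both diagonal entries negative: (3, 4). Count: 1.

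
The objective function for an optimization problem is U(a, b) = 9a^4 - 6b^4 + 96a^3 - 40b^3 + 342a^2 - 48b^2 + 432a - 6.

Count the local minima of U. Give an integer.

U separates as a function of a plus a function of b, so ∇U=0 decouples.
∂U/∂a = 36(a + 1)(a + 3)(a + 4) = 0 at a ∈ {-4, -3, -1}; ∂U/∂b = -24b(b + 1)(b + 4) = 0 at b ∈ {-4, -1, 0}.
The Hessian is diagonal: diag(U_aa, U_bb). Second derivatives: U_aa(-4)=108, U_aa(-3)=-72, U_aa(-1)=216; U_bb(-4)=-288, U_bb(-1)=72, U_bb(0)=-96.
Local minima occur where both diagonal entries positive: (-4, -1), (-1, -1). Count: 2.

2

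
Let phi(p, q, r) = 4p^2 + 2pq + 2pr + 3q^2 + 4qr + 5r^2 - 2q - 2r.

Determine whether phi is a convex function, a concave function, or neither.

convex

phi is quadratic, so its Hessian is the constant matrix H = [[8, 2, 2], [2, 6, 4], [2, 4, 10]].
Leading principal minors: 8, 44, 320.
All positive ⇒ H ≻ 0 ⇒ convex.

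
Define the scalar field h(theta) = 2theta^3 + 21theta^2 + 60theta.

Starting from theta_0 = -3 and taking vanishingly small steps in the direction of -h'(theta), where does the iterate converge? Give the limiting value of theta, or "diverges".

h'(theta) = 6(theta + 2)(theta + 5), so h'(-3) = -12.
Gradient descent moves in the -h' direction, i.e. theta is increasing.
The nearest critical point in that direction is theta = -2, where h'' = 18 > 0 (a local minimum). The iterate converges there.

-2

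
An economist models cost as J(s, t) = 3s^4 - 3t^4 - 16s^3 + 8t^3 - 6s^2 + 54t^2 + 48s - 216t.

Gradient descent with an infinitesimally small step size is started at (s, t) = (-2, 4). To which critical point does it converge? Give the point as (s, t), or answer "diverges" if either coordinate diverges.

J is separable, so gradient descent decouples: s follows -∂J/∂s, t follows -∂J/∂t.
∂J/∂s = 12(s - 4)(s - 1)(s + 1); at s=-2 this is -216, so s increases.
∂J/∂t = -12(t - 3)(t - 2)(t + 3); at t=4 this is -168, so t increases.
The t-coordinate has no critical point in that direction and runs off to infinity.

diverges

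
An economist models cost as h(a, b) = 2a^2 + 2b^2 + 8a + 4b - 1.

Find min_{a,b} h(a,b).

h(a,b) separates as P(a) + Q(b) − 1, so its minimum is min P + min Q − 1.
P'(a) = 4a + 8 vanishes at a ∈ {-2}; Q'(b) = 4b + 4 vanishes at b ∈ {-1}.
Local minima of P (where P''>0): P(-2)=-8. Local minima of Q: Q(-1)=-2.
So the global minimum of h is P(-2) + Q(-1) − 1 = -8 − 2 − 1 = -11, attained at (-2, -1).

-11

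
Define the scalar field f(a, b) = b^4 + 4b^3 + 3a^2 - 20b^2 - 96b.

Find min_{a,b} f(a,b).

-279

f(a,b) separates as P(a) + Q(b), so its minimum is min P + min Q.
P'(a) = 6a vanishes at a ∈ {0}; Q'(b) = 4(b - 3)(b + 2)(b + 4) vanishes at b ∈ {-4, -2, 3}.
Local minima of P (where P''>0): P(0)=0. Local minima of Q: Q(-4)=64, Q(3)=-279.
So the global minimum of f is P(0) + Q(3) = 0 − 279 = -279, attained at (0, 3).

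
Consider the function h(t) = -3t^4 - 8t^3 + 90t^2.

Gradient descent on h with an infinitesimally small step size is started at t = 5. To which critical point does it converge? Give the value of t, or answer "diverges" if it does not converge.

diverges

h'(t) = -12t(t - 3)(t + 5), so h'(5) = -1200.
Gradient descent moves in the -h' direction, i.e. t is increasing.
There is no critical point above t=5, and h' keeps the same sign, so the iterate runs off to +∞.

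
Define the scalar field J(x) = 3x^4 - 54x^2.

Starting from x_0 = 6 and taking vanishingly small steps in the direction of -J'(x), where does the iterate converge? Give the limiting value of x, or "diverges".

3

J'(x) = 12x(x - 3)(x + 3), so J'(6) = 1944.
Gradient descent moves in the -J' direction, i.e. x is decreasing.
The nearest critical point in that direction is x = 3, where J'' = 216 > 0 (a local minimum). The iterate converges there.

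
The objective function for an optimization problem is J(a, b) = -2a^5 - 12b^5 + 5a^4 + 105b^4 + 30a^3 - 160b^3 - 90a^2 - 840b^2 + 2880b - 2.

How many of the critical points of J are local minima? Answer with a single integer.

4

J separates as a function of a plus a function of b, so ∇J=0 decouples.
∂J/∂a = -10a(a - 3)(a - 2)(a + 3) = 0 at a ∈ {-3, 0, 2, 3}; ∂J/∂b = -60(b - 4)(b - 3)(b - 2)(b + 2) = 0 at b ∈ {-2, 2, 3, 4}.
The Hessian is diagonal: diag(J_aa, J_bb). Second derivatives: J_aa(-3)=900, J_aa(0)=-180, J_aa(2)=100, J_aa(3)=-180; J_bb(-2)=7200, J_bb(2)=-480, J_bb(3)=300, J_bb(4)=-720.
Local minima occur where both diagonal entries positive: (-3, -2), (-3, 3), (2, -2), (2, 3). Count: 4.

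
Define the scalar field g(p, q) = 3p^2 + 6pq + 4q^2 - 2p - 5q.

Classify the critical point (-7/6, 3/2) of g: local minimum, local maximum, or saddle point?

local minimum

The Hessian of g is constant: H = [[6, 6], [6, 8]].
det(H) = 6·8 − 6² = 12.
det(H) > 0 and tr(H) = 14 > 0, so H is positive definite and the point is a local minimum.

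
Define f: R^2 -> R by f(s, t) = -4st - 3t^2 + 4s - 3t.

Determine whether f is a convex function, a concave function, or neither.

neither

f is quadratic, so its Hessian is the constant matrix H = [[0, -4], [-4, -6]].
det(H) = -16, tr(H) = -6.
det(H) < 0, so H is indefinite: neither convex nor concave.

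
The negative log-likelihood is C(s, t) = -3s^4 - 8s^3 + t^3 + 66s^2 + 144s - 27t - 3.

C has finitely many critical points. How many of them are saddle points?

C separates as a function of s plus a function of t, so ∇C=0 decouples.
∂C/∂s = -12(s - 3)(s + 1)(s + 4) = 0 at s ∈ {-4, -1, 3}; ∂C/∂t = 3(t - 3)(t + 3) = 0 at t ∈ {-3, 3}.
The Hessian is diagonal: diag(C_ss, C_tt). Second derivatives: C_ss(-4)=-252, C_ss(-1)=144, C_ss(3)=-336; C_tt(-3)=-18, C_tt(3)=18.
Saddle points occur where the two diagonal entries have opposite signs: (-4, 3), (-1, -3), (3, 3). Count: 3.

3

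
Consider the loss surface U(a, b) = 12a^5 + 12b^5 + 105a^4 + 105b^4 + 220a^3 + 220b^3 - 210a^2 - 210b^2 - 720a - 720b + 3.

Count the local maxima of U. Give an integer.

U separates as a function of a plus a function of b, so ∇U=0 decouples.
∂U/∂a = 60(a - 1)(a + 1)(a + 3)(a + 4) = 0 at a ∈ {-4, -3, -1, 1}; ∂U/∂b = 60(b - 1)(b + 1)(b + 3)(b + 4) = 0 at b ∈ {-4, -3, -1, 1}.
The Hessian is diagonal: diag(U_aa, U_bb). Second derivatives: U_aa(-4)=-900, U_aa(-3)=480, U_aa(-1)=-720, U_aa(1)=2400; U_bb(-4)=-900, U_bb(-3)=480, U_bb(-1)=-720, U_bb(1)=2400.
Local maxima occur where both diagonal entries negative: (-4, -4), (-4, -1), (-1, -4), (-1, -1). Count: 4.

4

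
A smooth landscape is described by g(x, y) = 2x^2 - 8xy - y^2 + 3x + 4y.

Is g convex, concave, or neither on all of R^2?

neither

g is quadratic, so its Hessian is the constant matrix H = [[4, -8], [-8, -2]].
det(H) = -72, tr(H) = 2.
det(H) < 0, so H is indefinite: neither convex nor concave.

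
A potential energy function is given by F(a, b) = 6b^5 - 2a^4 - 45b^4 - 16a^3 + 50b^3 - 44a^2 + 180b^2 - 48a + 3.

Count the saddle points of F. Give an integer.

6

F separates as a function of a plus a function of b, so ∇F=0 decouples.
∂F/∂a = -8(a + 1)(a + 2)(a + 3) = 0 at a ∈ {-3, -2, -1}; ∂F/∂b = 30b(b - 4)(b - 3)(b + 1) = 0 at b ∈ {-1, 0, 3, 4}.
The Hessian is diagonal: diag(F_aa, F_bb). Second derivatives: F_aa(-3)=-16, F_aa(-2)=8, F_aa(-1)=-16; F_bb(-1)=-600, F_bb(0)=360, F_bb(3)=-360, F_bb(4)=600.
Saddle points occur where the two diagonal entries have opposite signs: (-3, 0), (-3, 4), (-2, -1), (-2, 3), (-1, 0), (-1, 4). Count: 6.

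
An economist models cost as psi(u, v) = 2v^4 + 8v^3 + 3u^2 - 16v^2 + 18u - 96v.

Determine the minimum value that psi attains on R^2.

psi(u,v) separates as P(u) + Q(v), so its minimum is min P + min Q.
P'(u) = 6u + 18 vanishes at u ∈ {-3}; Q'(v) = 8(v - 2)(v + 2)(v + 3) vanishes at v ∈ {-3, -2, 2}.
Local minima of P (where P''>0): P(-3)=-27. Local minima of Q: Q(-3)=90, Q(2)=-160.
So the global minimum of psi is P(-3) + Q(2) = -27 − 160 = -187, attained at (-3, 2).

-187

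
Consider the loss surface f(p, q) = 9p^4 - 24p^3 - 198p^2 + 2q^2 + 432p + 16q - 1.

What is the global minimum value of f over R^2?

f(p,q) separates as A(p) + B(q) − 1, so its minimum is min A + min B − 1.
A'(p) = 36(p - 4)(p - 1)(p + 3) vanishes at p ∈ {-3, 1, 4}; B'(q) = 4q + 16 vanishes at q ∈ {-4}.
Local minima of A (where A''>0): A(-3)=-1701, A(4)=-672. Local minima of B: B(-4)=-32.
So the global minimum of f is A(-3) + B(-4) − 1 = -1701 − 32 − 1 = -1734, attained at (-3, -4).

-1734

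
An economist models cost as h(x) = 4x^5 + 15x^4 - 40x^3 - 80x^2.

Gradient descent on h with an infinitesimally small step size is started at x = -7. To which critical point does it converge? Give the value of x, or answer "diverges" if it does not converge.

diverges

h'(x) = 20x(x - 2)(x + 1)(x + 4), so h'(-7) = 22680.
Gradient descent moves in the -h' direction, i.e. x is decreasing.
There is no critical point below x=-7, and h' keeps the same sign, so the iterate runs off to −∞.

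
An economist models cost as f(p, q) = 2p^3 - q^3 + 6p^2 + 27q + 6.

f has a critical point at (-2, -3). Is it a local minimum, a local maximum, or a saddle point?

The mixed partial ∂²f/∂p∂q is 0, so the Hessian at any point is diag(f_pp, f_qq) = diag(12(p + 1), -6q).
At (-2, -3): H = diag(-12, 18).
The eigenvalues have opposite signs, so H is indefinite: a saddle point.

saddle point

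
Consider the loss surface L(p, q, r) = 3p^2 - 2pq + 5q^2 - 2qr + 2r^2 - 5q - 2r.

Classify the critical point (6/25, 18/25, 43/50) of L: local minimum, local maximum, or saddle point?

local minimum

The Hessian is constant: H = [[6, -2, 0], [-2, 10, -2], [0, -2, 4]].
Leading principal minors: Δ₁ = 6, Δ₂ = 56, Δ₃ = 200.
All leading minors are positive, so H is positive definite: a local minimum.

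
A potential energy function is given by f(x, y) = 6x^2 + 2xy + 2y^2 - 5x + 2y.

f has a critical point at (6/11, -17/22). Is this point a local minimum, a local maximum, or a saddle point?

The Hessian of f is constant: H = [[12, 2], [2, 4]].
det(H) = 12·4 − 2² = 44.
det(H) > 0 and tr(H) = 16 > 0, so H is positive definite and the point is a local minimum.

local minimum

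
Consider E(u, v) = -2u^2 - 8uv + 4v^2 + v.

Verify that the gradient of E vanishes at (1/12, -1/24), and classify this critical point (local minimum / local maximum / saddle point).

∇E = (-4u - 8v, -8u + 8v + 1); substituting (1/12, -1/24) gives ∇E = (0, 0), so (1/12, -1/24) is indeed a critical point.
The Hessian of E is constant: H = [[-4, -8], [-8, 8]].
det(H) = (-4)·8 − (-8)² = -96.
Since det(H) < 0, H is indefinite and the critical point is a saddle point.

saddle point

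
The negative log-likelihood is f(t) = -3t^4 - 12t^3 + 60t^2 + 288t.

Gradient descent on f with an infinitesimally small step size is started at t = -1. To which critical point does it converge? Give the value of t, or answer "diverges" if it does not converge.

-2

f'(t) = -12(t - 3)(t + 2)(t + 4), so f'(-1) = 144.
Gradient descent moves in the -f' direction, i.e. t is decreasing.
The nearest critical point in that direction is t = -2, where f'' = 120 > 0 (a local minimum). The iterate converges there.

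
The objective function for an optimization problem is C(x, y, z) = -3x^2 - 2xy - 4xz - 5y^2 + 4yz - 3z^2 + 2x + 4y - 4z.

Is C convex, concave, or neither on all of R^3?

concave

C is quadratic, so its Hessian is the constant matrix H = [[-6, -2, -4], [-2, -10, 4], [-4, 4, -6]].
Leading principal minors: -6, 56, -16.
Signs alternate −, +, − ⇒ H ≺ 0 ⇒ concave.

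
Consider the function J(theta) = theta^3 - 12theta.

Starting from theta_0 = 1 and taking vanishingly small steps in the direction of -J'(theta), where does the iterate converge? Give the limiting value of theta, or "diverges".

J'(theta) = 3(theta - 2)(theta + 2), so J'(1) = -9.
Gradient descent moves in the -J' direction, i.e. theta is increasing.
The nearest critical point in that direction is theta = 2, where J'' = 12 > 0 (a local minimum). The iterate converges there.

2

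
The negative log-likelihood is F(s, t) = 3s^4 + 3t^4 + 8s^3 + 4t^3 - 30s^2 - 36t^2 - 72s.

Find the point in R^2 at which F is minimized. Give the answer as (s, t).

F(s,t) separates as P(s) + Q(t), so its minimum is min P + min Q.
P'(s) = 12(s - 2)(s + 1)(s + 3) vanishes at s ∈ {-3, -1, 2}; Q'(t) = 12t(t - 2)(t + 3) vanishes at t ∈ {-3, 0, 2}.
Local minima of P (where P''>0): P(-3)=-27, P(2)=-152. Local minima of Q: Q(-3)=-189, Q(2)=-64.
So the global minimum of F is P(2) + Q(-3) = -152 − 189 = -341, attained at (2, -3).

(2, -3)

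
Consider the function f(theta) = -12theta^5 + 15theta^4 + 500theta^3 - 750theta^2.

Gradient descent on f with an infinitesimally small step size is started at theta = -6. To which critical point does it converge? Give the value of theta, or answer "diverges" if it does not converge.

-5

f'(theta) = -60theta(theta - 5)(theta - 1)(theta + 5), so f'(-6) = -27720.
Gradient descent moves in the -f' direction, i.e. theta is increasing.
The nearest critical point in that direction is theta = -5, where f'' = 18000 > 0 (a local minimum). The iterate converges there.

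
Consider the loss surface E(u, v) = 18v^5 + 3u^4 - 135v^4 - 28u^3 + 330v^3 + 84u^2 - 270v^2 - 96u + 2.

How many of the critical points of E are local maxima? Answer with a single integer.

E separates as a function of u plus a function of v, so ∇E=0 decouples.
∂E/∂u = 12(u - 4)(u - 2)(u - 1) = 0 at u ∈ {1, 2, 4}; ∂E/∂v = 90v(v - 3)(v - 2)(v - 1) = 0 at v ∈ {0, 1, 2, 3}.
The Hessian is diagonal: diag(E_uu, E_vv). Second derivatives: E_uu(1)=36, E_uu(2)=-24, E_uu(4)=72; E_vv(0)=-540, E_vv(1)=180, E_vv(2)=-180, E_vv(3)=540.
Local maxima occur where both diagonal entries negative: (2, 0), (2, 2). Count: 2.

2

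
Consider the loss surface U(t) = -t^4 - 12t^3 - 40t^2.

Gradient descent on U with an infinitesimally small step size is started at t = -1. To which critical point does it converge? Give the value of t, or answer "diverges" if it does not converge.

U'(t) = -4t(t + 4)(t + 5), so U'(-1) = 48.
Gradient descent moves in the -U' direction, i.e. t is decreasing.
The nearest critical point in that direction is t = -4, where U'' = 16 > 0 (a local minimum). The iterate converges there.

-4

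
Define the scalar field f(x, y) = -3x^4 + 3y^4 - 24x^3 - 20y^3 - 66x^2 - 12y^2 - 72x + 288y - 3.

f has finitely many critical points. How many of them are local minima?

f separates as a function of x plus a function of y, so ∇f=0 decouples.
∂f/∂x = -12(x + 1)(x + 2)(x + 3) = 0 at x ∈ {-3, -2, -1}; ∂f/∂y = 12(y - 4)(y - 3)(y + 2) = 0 at y ∈ {-2, 3, 4}.
The Hessian is diagonal: diag(f_xx, f_yy). Second derivatives: f_xx(-3)=-24, f_xx(-2)=12, f_xx(-1)=-24; f_yy(-2)=360, f_yy(3)=-60, f_yy(4)=72.
Local minima occur where both diagonal entries positive: (-2, -2), (-2, 4). Count: 2.

2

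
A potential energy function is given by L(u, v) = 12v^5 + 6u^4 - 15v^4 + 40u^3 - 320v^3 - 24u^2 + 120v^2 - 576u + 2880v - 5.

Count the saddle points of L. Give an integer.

6

L separates as a function of u plus a function of v, so ∇L=0 decouples.
∂L/∂u = 24(u - 2)(u + 3)(u + 4) = 0 at u ∈ {-4, -3, 2}; ∂L/∂v = 60(v - 4)(v - 2)(v + 2)(v + 3) = 0 at v ∈ {-3, -2, 2, 4}.
The Hessian is diagonal: diag(L_uu, L_vv). Second derivatives: L_uu(-4)=144, L_uu(-3)=-120, L_uu(2)=720; L_vv(-3)=-2100, L_vv(-2)=1440, L_vv(2)=-2400, L_vv(4)=5040.
Saddle points occur where the two diagonal entries have opposite signs: (-4, -3), (-4, 2), (-3, -2), (-3, 4), (2, -3), (2, 2). Count: 6.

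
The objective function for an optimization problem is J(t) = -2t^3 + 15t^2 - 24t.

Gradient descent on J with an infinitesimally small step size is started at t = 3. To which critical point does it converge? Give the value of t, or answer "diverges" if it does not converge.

1

J'(t) = -6(t - 4)(t - 1), so J'(3) = 12.
Gradient descent moves in the -J' direction, i.e. t is decreasing.
The nearest critical point in that direction is t = 1, where J'' = 18 > 0 (a local minimum). The iterate converges there.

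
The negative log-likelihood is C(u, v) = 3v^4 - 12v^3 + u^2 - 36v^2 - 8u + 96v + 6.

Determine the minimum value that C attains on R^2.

C(u,v) separates as P(u) + Q(v) + 6, so its minimum is min P + min Q + 6.
P'(u) = 2u - 8 vanishes at u ∈ {4}; Q'(v) = 12(v - 4)(v - 1)(v + 2) vanishes at v ∈ {-2, 1, 4}.
Local minima of P (where P''>0): P(4)=-16. Local minima of Q: Q(-2)=-192, Q(4)=-192.
So the global minimum of C is P(4) + Q(-2) + 6 = -16 − 192 + 6 = -202, attained at (4, -2).

-202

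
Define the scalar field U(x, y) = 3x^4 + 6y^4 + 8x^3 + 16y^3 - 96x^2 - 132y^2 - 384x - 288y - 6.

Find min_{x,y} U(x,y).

U(x,y) separates as P(x) + Q(y) − 6, so its minimum is min P + min Q − 6.
P'(x) = 12(x - 4)(x + 2)(x + 4) vanishes at x ∈ {-4, -2, 4}; Q'(y) = 24(y - 3)(y + 1)(y + 4) vanishes at y ∈ {-4, -1, 3}.
Local minima of P (where P''>0): P(-4)=256, P(4)=-1792. Local minima of Q: Q(-4)=-448, Q(3)=-1134.
So the global minimum of U is P(4) + Q(3) − 6 = -1792 − 1134 − 6 = -2932, attained at (4, 3).

-2932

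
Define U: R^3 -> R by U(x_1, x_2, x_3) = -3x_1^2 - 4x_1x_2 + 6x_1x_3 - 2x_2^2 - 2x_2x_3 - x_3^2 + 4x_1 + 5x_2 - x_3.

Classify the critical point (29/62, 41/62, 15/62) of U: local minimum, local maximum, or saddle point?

saddle point

The Hessian is constant: H = [[-6, -4, 6], [-4, -4, -2], [6, -2, -2]].
Leading principal minors: Δ₁ = -6, Δ₂ = 8, Δ₃ = 248.
The minors fit neither the all-positive nor the alternating-sign pattern, so H is indefinite: a saddle point.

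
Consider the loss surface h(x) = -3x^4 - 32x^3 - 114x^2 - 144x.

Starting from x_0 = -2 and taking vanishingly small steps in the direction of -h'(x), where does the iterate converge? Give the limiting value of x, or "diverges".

h'(x) = -12(x + 1)(x + 3)(x + 4), so h'(-2) = 24.
Gradient descent moves in the -h' direction, i.e. x is decreasing.
The nearest critical point in that direction is x = -3, where h'' = 24 > 0 (a local minimum). The iterate converges there.

-3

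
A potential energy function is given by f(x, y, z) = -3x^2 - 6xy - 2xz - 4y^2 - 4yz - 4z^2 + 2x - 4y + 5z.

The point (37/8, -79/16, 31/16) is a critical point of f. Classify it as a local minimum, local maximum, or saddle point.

The Hessian is constant: H = [[-6, -6, -2], [-6, -8, -4], [-2, -4, -8]].
Leading principal minors: Δ₁ = -6, Δ₂ = 12, Δ₃ = -64.
The minors alternate sign starting negative (−, +, −), so H is negative definite: a local maximum.

local maximum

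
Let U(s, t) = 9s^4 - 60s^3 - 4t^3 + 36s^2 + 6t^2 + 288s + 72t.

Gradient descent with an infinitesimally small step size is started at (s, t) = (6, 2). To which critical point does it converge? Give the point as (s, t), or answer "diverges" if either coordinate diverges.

(4, -2)

U is separable, so gradient descent decouples: s follows -∂U/∂s, t follows -∂U/∂t.
∂U/∂s = 36(s - 4)(s - 2)(s + 1); at s=6 this is 2016, so s decreases.
∂U/∂t = -12(t - 3)(t + 2); at t=2 this is 48, so t decreases.
s converges to its nearest critical value 4 (a local min of the s-part); t converges to -2. The iterate converges to (4, -2).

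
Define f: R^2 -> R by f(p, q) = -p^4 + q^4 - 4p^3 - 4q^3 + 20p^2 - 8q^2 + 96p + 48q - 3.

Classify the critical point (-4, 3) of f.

The mixed partial ∂²f/∂p∂q is 0, so the Hessian at any point is diag(f_pp, f_qq) = diag(4(-3p^2 - 6p + 10), 4(3q^2 - 6q - 4)).
At (-4, 3): H = diag(-56, 20).
The eigenvalues have opposite signs, so H is indefinite: a saddle point.

saddle point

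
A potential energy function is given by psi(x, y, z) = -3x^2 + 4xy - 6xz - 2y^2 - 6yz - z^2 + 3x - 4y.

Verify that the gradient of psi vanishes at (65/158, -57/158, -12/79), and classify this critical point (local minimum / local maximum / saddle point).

∇psi = (-6x + 4y - 6z + 3, 4x - 4y - 6z - 4, -6x - 6y - 2z); substituting (65/158, -57/158, -12/79) gives ∇psi = (0, 0, 0), so (65/158, -57/158, -12/79) is indeed a critical point.
The Hessian is constant: H = [[-6, 4, -6], [4, -4, -6], [-6, -6, -2]].
Leading principal minors: Δ₁ = -6, Δ₂ = 8, Δ₃ = 632.
The minors fit neither the all-positive nor the alternating-sign pattern, so H is indefinite: a saddle point.

saddle point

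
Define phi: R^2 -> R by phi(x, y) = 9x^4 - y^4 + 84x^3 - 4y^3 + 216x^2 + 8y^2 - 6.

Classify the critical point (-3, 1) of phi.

local maximum

The mixed partial ∂²phi/∂x∂y is 0, so the Hessian at any point is diag(phi_xx, phi_yy) = diag(36(3x^2 + 14x + 12), 4(-3y^2 - 6y + 4)).
At (-3, 1): H = diag(-108, -20).
Both eigenvalues are negative, so H is negative definite: a local maximum.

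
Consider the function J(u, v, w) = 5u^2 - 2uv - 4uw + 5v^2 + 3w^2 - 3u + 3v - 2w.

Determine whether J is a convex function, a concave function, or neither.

convex

J is quadratic, so its Hessian is the constant matrix H = [[10, -2, -4], [-2, 10, 0], [-4, 0, 6]].
Leading principal minors: 10, 96, 416.
All positive ⇒ H ≻ 0 ⇒ convex.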